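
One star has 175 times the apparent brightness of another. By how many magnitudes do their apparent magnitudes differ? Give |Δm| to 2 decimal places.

|Δm| ≈ 5.61

Pogson: Δm = −2.5 log₁₀(ratio) = −2.5 log₁₀(175) = −2.5 × 2.2430 = -5.608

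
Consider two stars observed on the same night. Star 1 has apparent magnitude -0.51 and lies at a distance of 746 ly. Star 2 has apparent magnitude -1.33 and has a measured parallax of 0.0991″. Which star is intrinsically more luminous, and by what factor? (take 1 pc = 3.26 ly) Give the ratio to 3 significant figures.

Star 1 is more luminous, by a factor of 242.

Star 1: d = 746 ly / 3.26 = 228.8 pc
Star 1: M = m − 5 log₁₀ d + 5 = -0.51 − 5·2.3595 + 5 = -7.308
Star 2: d = 1/p = 1/0.0991″ = 10.09 pc
Star 2: M = m − 5 log₁₀ d + 5 = -1.33 − 5·1.0039 + 5 = -1.350
ΔM = M_1 − M_2 = -7.308 − (-1.350) = -5.958; smaller M is more luminous → Star 1.
L ratio = 10^(0.4 |ΔM|) = 10^2.383 = 241.7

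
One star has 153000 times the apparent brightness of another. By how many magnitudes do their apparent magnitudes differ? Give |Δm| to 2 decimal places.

Pogson: Δm = −2.5 log₁₀(ratio) = −2.5 log₁₀(153000) = −2.5 × 5.1847 = -12.962

|Δm| ≈ 12.96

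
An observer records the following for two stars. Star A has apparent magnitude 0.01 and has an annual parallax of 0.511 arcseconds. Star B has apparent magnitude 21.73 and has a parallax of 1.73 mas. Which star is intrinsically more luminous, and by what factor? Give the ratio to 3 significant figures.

Star A is more luminous, by a factor of 5590.

Star A: d = 1/p = 1/0.511″ = 1.957 pc
Star A: M = m − 5 log₁₀ d + 5 = 0.01 − 5·0.2916 + 5 = 3.552
Star B: p = 1.73 mas = 1.73×10^-3″ → d = 1/p = 578.0 pc
Star B: M = m − 5 log₁₀ d + 5 = 21.73 − 5·2.7620 + 5 = 12.920
ΔM = M_A − M_B = 3.552 − (12.920) = -9.368; smaller M is more luminous → Star A.
L ratio = 10^(0.4 |ΔM|) = 10^3.747 = 5588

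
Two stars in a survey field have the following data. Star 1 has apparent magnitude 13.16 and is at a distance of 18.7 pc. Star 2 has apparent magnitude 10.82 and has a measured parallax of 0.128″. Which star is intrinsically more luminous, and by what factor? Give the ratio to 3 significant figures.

Star 2 is more luminous, by a factor of 1.51.

Star 1: M = m − 5 log₁₀ d + 5 = 13.16 − 5·1.2718 + 5 = 11.801
Star 2: d = 1/p = 1/0.128″ = 7.812 pc
Star 2: M = m − 5 log₁₀ d + 5 = 10.82 − 5·0.8928 + 5 = 11.356
ΔM = M_1 − M_2 = 11.801 − (11.356) = 0.445; smaller M is more luminous → Star 2.
L ratio = 10^(0.4 |ΔM|) = 10^0.178 = 1.506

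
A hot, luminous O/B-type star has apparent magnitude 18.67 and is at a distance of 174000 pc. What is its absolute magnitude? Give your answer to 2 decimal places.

M ≈ -2.53

5 log₁₀(d/10 pc) = 5 log₁₀(174000) − 5 = 21.203
M = m − 5 log₁₀(d/10) = 18.67 − 21.203 = -2.533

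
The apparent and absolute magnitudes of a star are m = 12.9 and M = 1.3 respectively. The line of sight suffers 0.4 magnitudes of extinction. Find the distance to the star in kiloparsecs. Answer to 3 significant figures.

m − M = 5 log₁₀(d/10 pc) + A  ⇒  12.9 − (1.3) − 0.4 = 5 log₁₀(d/10)
11.200 = 5 log₁₀(d/10)
log₁₀ d = (m − M − A)/5 + 1 = 3.2400
d = 10^3.2400 = 1738 pc
= 1.738 kpc

d ≈ 1.74 kpc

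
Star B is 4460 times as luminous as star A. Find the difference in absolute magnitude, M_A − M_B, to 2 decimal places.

M_A − M_B ≈ 9.12

Pogson: ΔM = −2.5 log₁₀(ratio) = −2.5 log₁₀(4460) = −2.5 × 3.6493 = -9.123
Star B is brighter so has the smaller magnitude: M_A − M_B is positive.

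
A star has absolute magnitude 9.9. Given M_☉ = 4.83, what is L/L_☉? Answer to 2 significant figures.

M − M_☉ = 9.9 − 4.83 = 5.070
L/L_☉ = 10^(−0.4 (M − M_☉)) = 10^-2.028 = 9.376×10^-3

L/L_☉ ≈ 9.4×10^-3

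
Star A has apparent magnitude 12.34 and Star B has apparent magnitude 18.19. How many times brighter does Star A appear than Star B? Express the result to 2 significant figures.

220

Magnitude difference = -5.85
Flux ratio = 10^(−0.4 Δm) = 10^(−0.4 × -5.85) = 10^2.340 = 218.8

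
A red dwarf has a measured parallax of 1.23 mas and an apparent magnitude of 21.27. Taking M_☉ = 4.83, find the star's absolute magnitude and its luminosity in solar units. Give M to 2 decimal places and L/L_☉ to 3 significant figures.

d = 1/p = 1000/1.23 mas = 813.0 pc
M = m − 5 log₁₀ d + 5 = 21.27 − 5·2.9101 + 5 = 11.720
M − M_☉ = 11.720 − 4.83 = 6.890
L/L_☉ = 10^(−0.4 × 6.890) = 1.755×10^-3

M ≈ 11.72; L/L_☉ ≈ 1.75×10^-3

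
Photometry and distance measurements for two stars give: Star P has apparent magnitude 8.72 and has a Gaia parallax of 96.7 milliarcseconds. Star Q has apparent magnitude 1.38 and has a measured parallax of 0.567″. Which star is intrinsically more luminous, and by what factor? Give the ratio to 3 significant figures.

Star Q is more luminous, by a factor of 25.1.

Star P: p = 96.7 mas = 0.0967″ → d = 1/p = 10.34 pc
Star P: M = m − 5 log₁₀ d + 5 = 8.72 − 5·1.0146 + 5 = 8.647
Star Q: d = 1/p = 1/0.567″ = 1.764 pc
Star Q: M = m − 5 log₁₀ d + 5 = 1.38 − 5·0.2464 + 5 = 5.148
ΔM = M_P − M_Q = 8.647 − (5.148) = 3.499; smaller M is more luminous → Star Q.
L ratio = 10^(0.4 |ΔM|) = 10^1.400 = 25.10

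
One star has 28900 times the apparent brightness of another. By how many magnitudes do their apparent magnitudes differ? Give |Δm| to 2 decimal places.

|Δm| ≈ 11.15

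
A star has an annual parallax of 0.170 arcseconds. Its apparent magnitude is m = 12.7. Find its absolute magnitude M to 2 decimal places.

d = 1/p = 1/0.170″ = 5.882 pc
5 log₁₀(d/10 pc) = 5 log₁₀(5.882) − 5 = -1.152
M = m − 5 log₁₀(d/10) = 12.7 + 1.152 = 13.852

M ≈ 13.85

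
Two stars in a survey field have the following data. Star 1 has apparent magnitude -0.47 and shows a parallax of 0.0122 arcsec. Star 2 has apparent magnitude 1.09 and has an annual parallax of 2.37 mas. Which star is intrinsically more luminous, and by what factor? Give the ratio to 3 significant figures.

Star 2 is more luminous, by a factor of 6.30.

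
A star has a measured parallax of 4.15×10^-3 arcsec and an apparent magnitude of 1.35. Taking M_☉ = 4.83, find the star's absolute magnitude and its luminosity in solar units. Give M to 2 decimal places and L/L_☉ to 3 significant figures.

M ≈ -5.56; L/L_☉ ≈ 14300

d = 1/p = 1/4.15×10^-3″ = 241.0 pc
M = m − 5 log₁₀ d + 5 = 1.35 − 5·2.3820 + 5 = -5.560
M − M_☉ = -5.560 − 4.83 = -10.390
L/L_☉ = 10^(−0.4 × -10.390) = 14320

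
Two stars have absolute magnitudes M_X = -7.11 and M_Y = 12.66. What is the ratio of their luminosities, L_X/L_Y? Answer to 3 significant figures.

L_X/L_Y ≈ 8.09×10^7

ΔM = M_X − M_Y = -19.77
L_X/L_Y = 10^(−0.4 ΔM) = 10^7.908 = 8.091×10^7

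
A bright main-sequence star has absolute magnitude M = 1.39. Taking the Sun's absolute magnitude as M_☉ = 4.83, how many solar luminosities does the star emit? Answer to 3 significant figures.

L/L_☉ ≈ 23.8

M − M_☉ = 1.39 − 4.83 = -3.440
L/L_☉ = 10^(−0.4 (M − M_☉)) = 10^1.376 = 23.77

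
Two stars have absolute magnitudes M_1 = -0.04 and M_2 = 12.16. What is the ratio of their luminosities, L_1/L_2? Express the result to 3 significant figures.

L_1/L_2 ≈ 75900

ΔM = M_1 − M_2 = -12.20
L_1/L_2 = 10^(−0.4 ΔM) = 10^4.880 = 75860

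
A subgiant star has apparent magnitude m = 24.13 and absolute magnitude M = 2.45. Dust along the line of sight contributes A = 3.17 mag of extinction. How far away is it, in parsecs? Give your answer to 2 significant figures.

d ≈ 50000 pc

m − M = 5 log₁₀(d/10 pc) + A  ⇒  24.13 − (2.45) − 3.17 = 5 log₁₀(d/10)
18.510 = 5 log₁₀(d/10)
log₁₀ d = (m − M − A)/5 + 1 = 4.7020
d = 10^4.7020 = 50350 pc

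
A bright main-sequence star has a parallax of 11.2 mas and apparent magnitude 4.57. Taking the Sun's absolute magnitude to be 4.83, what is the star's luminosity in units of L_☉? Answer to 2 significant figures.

L/L_☉ ≈ 100

d = 1/p = 1000/11.2 mas = 89.29 pc
M = m − 5 log₁₀ d + 5 = 4.57 − 5·1.9508 + 5 = -0.184
M − M_☉ = -0.184 − 4.83 = -5.014
L/L_☉ = 10^(−0.4 × -5.014) = 101.3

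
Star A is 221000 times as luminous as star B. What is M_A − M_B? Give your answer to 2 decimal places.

Pogson: ΔM = −2.5 log₁₀(ratio) = −2.5 log₁₀(221000) = −2.5 × 5.3444 = -13.361
Star A is brighter, so it has the smaller magnitude: the difference is negative.

M_A − M_B ≈ -13.36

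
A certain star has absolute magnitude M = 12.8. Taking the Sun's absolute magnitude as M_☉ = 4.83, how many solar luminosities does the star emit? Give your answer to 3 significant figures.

L/L_☉ ≈ 6.49×10^-4

M − M_☉ = 12.8 − 4.83 = 7.970
L/L_☉ = 10^(−0.4 (M − M_☉)) = 10^-3.188 = 6.486×10^-4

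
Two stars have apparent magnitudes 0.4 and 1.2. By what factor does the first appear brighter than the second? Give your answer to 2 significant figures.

2.1

Δm = 0.4 − (1.2) = -0.8
Flux ratio = 10^(−0.4 Δm) = 10^(−0.4 × -0.8) = 10^0.320 = 2.089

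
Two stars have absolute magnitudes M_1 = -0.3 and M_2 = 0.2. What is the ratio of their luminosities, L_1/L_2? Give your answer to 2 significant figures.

L_1/L_2 ≈ 1.6

ΔM = M_1 − M_2 = -0.5
L_1/L_2 = 10^(−0.4 ΔM) = 10^0.200 = 1.585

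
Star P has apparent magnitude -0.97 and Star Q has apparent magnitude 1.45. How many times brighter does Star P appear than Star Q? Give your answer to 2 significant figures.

Magnitude difference = -2.42
Flux ratio = 10^(−0.4 Δm) = 10^(−0.4 × -2.42) = 10^0.968 = 9.290

9.3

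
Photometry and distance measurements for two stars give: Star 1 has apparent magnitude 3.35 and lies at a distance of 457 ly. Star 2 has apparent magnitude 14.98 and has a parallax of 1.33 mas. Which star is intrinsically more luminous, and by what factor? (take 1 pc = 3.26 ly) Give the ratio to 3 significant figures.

Star 1 is more luminous, by a factor of 1560.

Star 1: d = 457 ly / 3.26 = 140.2 pc
Star 1: M = m − 5 log₁₀ d + 5 = 3.35 − 5·2.1467 + 5 = -2.383
Star 2: p = 1.33 mas = 1.33×10^-3″ → d = 1/p = 751.9 pc
Star 2: M = m − 5 log₁₀ d + 5 = 14.98 − 5·2.8761 + 5 = 5.599
ΔM = M_1 − M_2 = -2.383 − (5.599) = -7.983; smaller M is more luminous → Star 1.
L ratio = 10^(0.4 |ΔM|) = 10^3.193 = 1560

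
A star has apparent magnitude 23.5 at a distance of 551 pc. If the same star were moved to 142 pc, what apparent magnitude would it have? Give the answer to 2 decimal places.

Flux ∝ 1/d², so Δm = 5 log₁₀(d₂/d₁) = 5 log₁₀(142/551) = -2.944
m₂ = m₁ + Δm = 23.5 + (-2.944) = 20.556

m ≈ 20.56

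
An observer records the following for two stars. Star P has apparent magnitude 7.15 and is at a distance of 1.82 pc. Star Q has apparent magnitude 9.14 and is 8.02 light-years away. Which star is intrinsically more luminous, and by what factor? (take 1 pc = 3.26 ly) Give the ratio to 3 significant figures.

Star P: M = m − 5 log₁₀ d + 5 = 7.15 − 5·0.2601 + 5 = 10.850
Star Q: d = 8.02 ly / 3.26 = 2.460 pc
Star Q: M = m − 5 log₁₀ d + 5 = 9.14 − 5·0.3910 + 5 = 12.185
ΔM = M_P − M_Q = 10.850 − (12.185) = -1.336; smaller M is more luminous → Star P.
L ratio = 10^(0.4 |ΔM|) = 10^0.534 = 3.422

Star P is more luminous, by a factor of 3.42.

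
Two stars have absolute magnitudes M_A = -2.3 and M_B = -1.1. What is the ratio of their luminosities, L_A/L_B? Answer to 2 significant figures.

L_A/L_B ≈ 3.0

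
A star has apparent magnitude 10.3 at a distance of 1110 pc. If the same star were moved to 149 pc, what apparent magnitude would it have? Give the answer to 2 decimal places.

m ≈ 5.94

Flux ∝ 1/d², so Δm = 5 log₁₀(d₂/d₁) = 5 log₁₀(149/1110) = -4.361
m₂ = m₁ + Δm = 10.3 + (-4.361) = 5.939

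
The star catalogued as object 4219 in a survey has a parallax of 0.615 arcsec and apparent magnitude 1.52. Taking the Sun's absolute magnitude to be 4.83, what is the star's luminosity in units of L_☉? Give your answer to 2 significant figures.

d = 1/p = 1/0.615″ = 1.626 pc
M = m − 5 log₁₀ d + 5 = 1.52 − 5·0.2111 + 5 = 5.464
M − M_☉ = 5.464 − 4.83 = 0.634
L/L_☉ = 10^(−0.4 × 0.634) = 0.5575

L/L_☉ ≈ 0.56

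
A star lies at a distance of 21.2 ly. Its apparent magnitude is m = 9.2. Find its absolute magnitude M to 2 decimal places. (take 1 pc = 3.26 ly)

M ≈ 10.13

d = 21.2 ly / 3.26 = 6.503 pc
5 log₁₀(d/10 pc) = 5 log₁₀(6.503) − 5 = -0.934
M = m − 5 log₁₀(d/10) = 9.2 + 0.934 = 10.134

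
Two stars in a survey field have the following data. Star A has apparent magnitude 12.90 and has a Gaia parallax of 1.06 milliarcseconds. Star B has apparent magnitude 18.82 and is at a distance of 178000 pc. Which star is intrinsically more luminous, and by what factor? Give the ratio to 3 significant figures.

Star B is more luminous, by a factor of 153.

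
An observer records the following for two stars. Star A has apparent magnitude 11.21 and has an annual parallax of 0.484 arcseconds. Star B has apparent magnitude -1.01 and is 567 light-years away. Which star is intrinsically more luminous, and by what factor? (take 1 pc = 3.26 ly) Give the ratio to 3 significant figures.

Star B is more luminous, by a factor of 5.48×10^8.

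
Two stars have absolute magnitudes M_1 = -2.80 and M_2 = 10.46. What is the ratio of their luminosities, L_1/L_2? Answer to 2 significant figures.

L_1/L_2 ≈ 200000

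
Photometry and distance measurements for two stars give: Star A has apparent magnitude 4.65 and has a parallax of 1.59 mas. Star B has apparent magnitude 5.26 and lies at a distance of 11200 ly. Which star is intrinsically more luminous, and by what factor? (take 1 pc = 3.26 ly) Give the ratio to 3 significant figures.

Star B is more luminous, by a factor of 17.0.

Star A: p = 1.59 mas = 1.59×10^-3″ → d = 1/p = 628.9 pc
Star A: M = m − 5 log₁₀ d + 5 = 4.65 − 5·2.7986 + 5 = -4.343
Star B: d = 11200 ly / 3.26 = 3436 pc
Star B: M = m − 5 log₁₀ d + 5 = 5.26 − 5·3.5360 + 5 = -7.420
ΔM = M_A − M_B = -4.343 − (-7.420) = 3.077; smaller M is more luminous → Star B.
L ratio = 10^(0.4 |ΔM|) = 10^1.231 = 17.01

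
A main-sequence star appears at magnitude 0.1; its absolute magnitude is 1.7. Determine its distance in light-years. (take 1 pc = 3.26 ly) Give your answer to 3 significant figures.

Distance modulus: m − M = 0.1 − (1.7) = -1.600
m − M = 5 log₁₀ d − 5
log₁₀ d = (m − M)/5 + 1 = 0.6800
d = 10^0.6800 = 4.786 pc
= 15.60 ly

d ≈ 15.6 ly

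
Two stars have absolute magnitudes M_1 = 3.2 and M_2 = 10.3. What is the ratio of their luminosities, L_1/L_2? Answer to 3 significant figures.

L_1/L_2 ≈ 692

ΔM = M_1 − M_2 = -7.1
L_1/L_2 = 10^(−0.4 ΔM) = 10^2.840 = 691.8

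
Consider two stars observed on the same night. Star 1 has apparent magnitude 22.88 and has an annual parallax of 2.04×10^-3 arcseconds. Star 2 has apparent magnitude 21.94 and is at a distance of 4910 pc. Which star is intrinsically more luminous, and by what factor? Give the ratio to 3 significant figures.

Star 1: d = 1/p = 1/2.04×10^-3″ = 490.2 pc
Star 1: M = m − 5 log₁₀ d + 5 = 22.88 − 5·2.6904 + 5 = 14.428
Star 2: M = m − 5 log₁₀ d + 5 = 21.94 − 5·3.6911 + 5 = 8.485
ΔM = M_1 − M_2 = 14.428 − (8.485) = 5.944; smaller M is more luminous → Star 2.
L ratio = 10^(0.4 |ΔM|) = 10^2.377 = 238.5

Star 2 is more luminous, by a factor of 238.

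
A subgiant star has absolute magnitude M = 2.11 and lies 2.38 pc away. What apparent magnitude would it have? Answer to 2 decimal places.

m = M + 5 log₁₀ d − 5 = 2.11 + 5·0.3766 − 5 = -1.007

m ≈ -1.01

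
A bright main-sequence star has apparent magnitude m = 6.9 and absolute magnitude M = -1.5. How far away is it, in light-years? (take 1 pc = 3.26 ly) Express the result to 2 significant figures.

d ≈ 1600 ly

μ = m − M = 8.400
m − M = 5 log₁₀ d − 5
log₁₀ d = (m − M)/5 + 1 = 2.6800
d = 10^2.6800 = 478.6 pc
= 1560 ly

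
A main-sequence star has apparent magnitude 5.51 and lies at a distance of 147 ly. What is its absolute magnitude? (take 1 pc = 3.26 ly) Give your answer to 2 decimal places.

M ≈ 2.24

d = 147 ly / 3.26 = 45.09 pc
5 log₁₀(d/10 pc) = 5 log₁₀(45.09) − 5 = 3.270
M = m − 5 log₁₀(d/10) = 5.51 − 3.270 = 2.240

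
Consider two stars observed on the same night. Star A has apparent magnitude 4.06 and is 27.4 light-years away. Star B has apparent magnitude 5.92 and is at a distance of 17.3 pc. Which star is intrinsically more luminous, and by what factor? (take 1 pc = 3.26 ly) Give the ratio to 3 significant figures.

Star A: d = 27.4 ly / 3.26 = 8.405 pc
Star A: M = m − 5 log₁₀ d + 5 = 4.06 − 5·0.9245 + 5 = 4.437
Star B: M = m − 5 log₁₀ d + 5 = 5.92 − 5·1.2380 + 5 = 4.730
ΔM = M_A − M_B = 4.437 − (4.730) = -0.292; smaller M is more luminous → Star A.
L ratio = 10^(0.4 |ΔM|) = 10^0.117 = 1.309

Star A is more luminous, by a factor of 1.31.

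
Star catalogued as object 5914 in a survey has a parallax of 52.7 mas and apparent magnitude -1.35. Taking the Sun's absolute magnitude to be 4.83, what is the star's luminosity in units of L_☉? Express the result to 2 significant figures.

d = 1/p = 1000/52.7 mas = 18.98 pc
M = m − 5 log₁₀ d + 5 = -1.35 − 5·1.2782 + 5 = -2.741
M − M_☉ = -2.741 − 4.83 = -7.571
L/L_☉ = 10^(−0.4 × -7.571) = 1068

L/L_☉ ≈ 1100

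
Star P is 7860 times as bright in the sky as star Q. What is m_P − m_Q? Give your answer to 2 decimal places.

Pogson: Δm = −2.5 log₁₀(ratio) = −2.5 log₁₀(7860) = −2.5 × 3.8954 = -9.739
Star P is brighter, so it has the smaller magnitude: the difference is negative.

m_P − m_Q ≈ -9.74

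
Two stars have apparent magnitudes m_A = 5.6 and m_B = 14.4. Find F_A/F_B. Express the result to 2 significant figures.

Δm = 5.6 − (14.4) = -8.8
Flux ratio = 10^(−0.4 Δm) = 10^(−0.4 × -8.8) = 10^3.520 = 3311

F_A/F_B ≈ 3300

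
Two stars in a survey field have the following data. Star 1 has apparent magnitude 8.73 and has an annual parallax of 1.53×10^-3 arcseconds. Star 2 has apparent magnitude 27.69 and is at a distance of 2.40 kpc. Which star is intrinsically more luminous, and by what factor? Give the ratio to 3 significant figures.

Star 1 is more luminous, by a factor of 2.85×10^6.

Star 1: d = 1/p = 1/1.53×10^-3″ = 653.6 pc
Star 1: M = m − 5 log₁₀ d + 5 = 8.73 − 5·2.8153 + 5 = -0.347
Star 2: d = 2.40 kpc = 2400 pc
Star 2: M = m − 5 log₁₀ d + 5 = 27.69 − 5·3.3802 + 5 = 15.789
ΔM = M_1 − M_2 = -0.347 − (15.789) = -16.135; smaller M is more luminous → Star 1.
L ratio = 10^(0.4 |ΔM|) = 10^6.454 = 2.846×10^6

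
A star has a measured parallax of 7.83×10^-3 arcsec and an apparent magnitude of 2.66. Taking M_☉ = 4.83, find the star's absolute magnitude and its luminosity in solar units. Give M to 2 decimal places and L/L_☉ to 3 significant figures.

d = 1/p = 1/7.83×10^-3″ = 127.7 pc
M = m − 5 log₁₀ d + 5 = 2.66 − 5·2.1062 + 5 = -2.871
M − M_☉ = -2.871 − 4.83 = -7.701
L/L_☉ = 10^(−0.4 × -7.701) = 1204

M ≈ -2.87; L/L_☉ ≈ 1200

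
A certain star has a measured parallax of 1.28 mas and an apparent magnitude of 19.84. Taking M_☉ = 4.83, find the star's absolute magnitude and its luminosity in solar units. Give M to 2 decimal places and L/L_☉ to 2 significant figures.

M ≈ 10.38; L/L_☉ ≈ 6.0×10^-3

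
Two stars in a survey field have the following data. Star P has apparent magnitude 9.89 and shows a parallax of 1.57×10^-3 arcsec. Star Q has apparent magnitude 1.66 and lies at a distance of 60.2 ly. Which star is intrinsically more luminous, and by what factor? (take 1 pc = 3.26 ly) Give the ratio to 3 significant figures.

Star Q is more luminous, by a factor of 1.65.

Star P: d = 1/p = 1/1.57×10^-3″ = 636.9 pc
Star P: M = m − 5 log₁₀ d + 5 = 9.89 − 5·2.8041 + 5 = 0.869
Star Q: d = 60.2 ly / 3.26 = 18.47 pc
Star Q: M = m − 5 log₁₀ d + 5 = 1.66 − 5·1.2664 + 5 = 0.328
ΔM = M_P − M_Q = 0.869 − (0.328) = 0.541; smaller M is more luminous → Star Q.
L ratio = 10^(0.4 |ΔM|) = 10^0.217 = 1.646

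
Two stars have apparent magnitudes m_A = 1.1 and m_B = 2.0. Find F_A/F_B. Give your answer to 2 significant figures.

Δm = 1.1 − (2.0) = -0.9
Flux ratio = 10^(−0.4 Δm) = 10^(−0.4 × -0.9) = 10^0.360 = 2.291

F_A/F_B ≈ 2.3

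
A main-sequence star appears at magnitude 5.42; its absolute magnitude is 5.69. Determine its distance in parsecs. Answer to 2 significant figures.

μ = m − M = -0.270
m − M = 5 log₁₀ d − 5
log₁₀ d = (m − M)/5 + 1 = 0.9460
d = 10^0.9460 = 8.831 pc

d ≈ 8.8 pc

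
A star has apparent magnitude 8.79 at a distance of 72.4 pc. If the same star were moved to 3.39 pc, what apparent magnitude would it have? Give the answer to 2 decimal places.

Flux ∝ 1/d², so Δm = 5 log₁₀(d₂/d₁) = 5 log₁₀(3.39/72.4) = -6.648
m₂ = m₁ + Δm = 8.79 + (-6.648) = 2.142

m ≈ 2.14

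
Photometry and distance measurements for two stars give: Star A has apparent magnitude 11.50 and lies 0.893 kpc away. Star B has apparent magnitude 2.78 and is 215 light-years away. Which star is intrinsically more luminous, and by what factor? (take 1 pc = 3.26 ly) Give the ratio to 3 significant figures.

Star B is more luminous, by a factor of 16.8.

Star A: d = 0.893 kpc = 893.0 pc
Star A: M = m − 5 log₁₀ d + 5 = 11.50 − 5·2.9509 + 5 = 1.746
Star B: d = 215 ly / 3.26 = 65.95 pc
Star B: M = m − 5 log₁₀ d + 5 = 2.78 − 5·1.8192 + 5 = -1.316
ΔM = M_A − M_B = 1.746 − (-1.316) = 3.062; smaller M is more luminous → Star B.
L ratio = 10^(0.4 |ΔM|) = 10^1.225 = 16.78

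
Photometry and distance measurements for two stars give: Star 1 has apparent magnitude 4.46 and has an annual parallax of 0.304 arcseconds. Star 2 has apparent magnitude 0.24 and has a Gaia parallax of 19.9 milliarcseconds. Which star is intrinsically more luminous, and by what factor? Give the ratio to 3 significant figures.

Star 1: d = 1/p = 1/0.304″ = 3.289 pc
Star 1: M = m − 5 log₁₀ d + 5 = 4.46 − 5·0.5171 + 5 = 6.874
Star 2: p = 19.9 mas = 0.0199″ → d = 1/p = 50.25 pc
Star 2: M = m − 5 log₁₀ d + 5 = 0.24 − 5·1.7011 + 5 = -3.266
ΔM = M_1 − M_2 = 6.874 − (-3.266) = 10.140; smaller M is more luminous → Star 2.
L ratio = 10^(0.4 |ΔM|) = 10^4.056 = 11380

Star 2 is more luminous, by a factor of 11400.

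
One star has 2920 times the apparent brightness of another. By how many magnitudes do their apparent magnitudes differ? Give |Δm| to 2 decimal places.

|Δm| ≈ 8.66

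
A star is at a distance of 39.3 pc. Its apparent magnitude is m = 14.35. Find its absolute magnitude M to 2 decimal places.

M ≈ 11.38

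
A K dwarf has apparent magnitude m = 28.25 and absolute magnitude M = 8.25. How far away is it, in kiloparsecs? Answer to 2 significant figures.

μ = m − M = 20.000
m − M = 5 log₁₀ d − 5
log₁₀ d = (m − M)/5 + 1 = 5.0000
d = 10^5.0000 = 100000 pc
= 100.0 kpc

d ≈ 100 kpc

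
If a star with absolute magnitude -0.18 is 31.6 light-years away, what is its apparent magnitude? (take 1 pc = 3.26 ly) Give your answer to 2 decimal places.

m ≈ -0.25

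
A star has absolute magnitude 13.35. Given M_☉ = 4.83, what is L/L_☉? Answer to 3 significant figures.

M − M_☉ = 13.35 − 4.83 = 8.520
L/L_☉ = 10^(−0.4 (M − M_☉)) = 10^-3.408 = 3.908×10^-4

L/L_☉ ≈ 3.91×10^-4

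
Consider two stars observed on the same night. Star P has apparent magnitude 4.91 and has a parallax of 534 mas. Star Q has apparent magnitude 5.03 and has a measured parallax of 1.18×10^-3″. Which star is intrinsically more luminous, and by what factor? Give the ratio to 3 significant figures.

Star P: p = 534 mas = 0.534″ → d = 1/p = 1.873 pc
Star P: M = m − 5 log₁₀ d + 5 = 4.91 − 5·0.2725 + 5 = 8.548
Star Q: d = 1/p = 1/1.18×10^-3″ = 847.5 pc
Star Q: M = m − 5 log₁₀ d + 5 = 5.03 − 5·2.9281 + 5 = -4.611
ΔM = M_P − M_Q = 8.548 − (-4.611) = 13.158; smaller M is more luminous → Star Q.
L ratio = 10^(0.4 |ΔM|) = 10^5.263 = 183400

Star Q is more luminous, by a factor of 183000.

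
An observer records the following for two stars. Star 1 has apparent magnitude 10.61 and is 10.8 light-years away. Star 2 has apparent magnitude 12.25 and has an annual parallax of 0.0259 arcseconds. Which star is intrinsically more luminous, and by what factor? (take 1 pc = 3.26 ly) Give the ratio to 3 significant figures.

Star 2 is more luminous, by a factor of 30.0.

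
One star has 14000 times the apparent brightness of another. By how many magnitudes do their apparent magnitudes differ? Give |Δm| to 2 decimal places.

|Δm| ≈ 10.37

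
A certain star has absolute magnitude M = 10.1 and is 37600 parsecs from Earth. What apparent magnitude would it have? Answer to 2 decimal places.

m = M + 5 log₁₀ d − 5 = 10.1 + 5·4.5752 − 5 = 27.976

m ≈ 27.98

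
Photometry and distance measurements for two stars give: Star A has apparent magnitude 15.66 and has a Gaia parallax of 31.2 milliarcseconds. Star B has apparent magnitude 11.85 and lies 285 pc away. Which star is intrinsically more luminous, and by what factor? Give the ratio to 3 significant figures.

Star A: p = 31.2 mas = 0.0312″ → d = 1/p = 32.05 pc
Star A: M = m − 5 log₁₀ d + 5 = 15.66 − 5·1.5058 + 5 = 13.131
Star B: M = m − 5 log₁₀ d + 5 = 11.85 − 5·2.4548 + 5 = 4.576
ΔM = M_A − M_B = 13.131 − (4.576) = 8.555; smaller M is more luminous → Star B.
L ratio = 10^(0.4 |ΔM|) = 10^3.422 = 2642

Star B is more luminous, by a factor of 2640.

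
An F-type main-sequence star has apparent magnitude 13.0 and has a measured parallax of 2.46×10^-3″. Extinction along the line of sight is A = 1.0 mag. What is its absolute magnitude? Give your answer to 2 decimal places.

M ≈ 3.95

d = 1/p = 1/2.46×10^-3″ = 406.5 pc
5 log₁₀(d/10 pc) = 5 log₁₀(406.5) − 5 = 8.045
M = m − 5 log₁₀(d/10) − A = 13.0 − 8.045 − 1.0 = 3.955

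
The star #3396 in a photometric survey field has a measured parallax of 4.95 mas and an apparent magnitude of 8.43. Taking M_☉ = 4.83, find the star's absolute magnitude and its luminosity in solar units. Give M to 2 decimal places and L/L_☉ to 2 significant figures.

d = 1/p = 1000/4.95 mas = 202.0 pc
M = m − 5 log₁₀ d + 5 = 8.43 − 5·2.3054 + 5 = 1.903
M − M_☉ = 1.903 − 4.83 = -2.927
L/L_☉ = 10^(−0.4 × -2.927) = 14.82

M ≈ 1.90; L/L_☉ ≈ 15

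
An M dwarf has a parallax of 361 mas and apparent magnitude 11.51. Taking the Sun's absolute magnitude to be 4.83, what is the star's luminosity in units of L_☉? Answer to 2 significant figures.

L/L_☉ ≈ 1.6×10^-4

d = 1/p = 1000/361 mas = 2.770 pc
M = m − 5 log₁₀ d + 5 = 11.51 − 5·0.4425 + 5 = 14.298
M − M_☉ = 14.298 − 4.83 = 9.468
L/L_☉ = 10^(−0.4 × 9.468) = 1.633×10^-4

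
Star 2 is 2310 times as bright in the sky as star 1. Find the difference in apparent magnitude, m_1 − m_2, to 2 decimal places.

m_1 − m_2 ≈ 8.41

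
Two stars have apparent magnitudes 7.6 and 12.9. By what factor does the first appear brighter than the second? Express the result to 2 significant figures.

130

Δm = 7.6 − (12.9) = -5.3
Flux ratio = 10^(−0.4 Δm) = 10^(−0.4 × -5.3) = 10^2.120 = 131.8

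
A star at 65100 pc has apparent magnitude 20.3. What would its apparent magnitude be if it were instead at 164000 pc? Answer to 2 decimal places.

Flux ∝ 1/d², so Δm = 5 log₁₀(d₂/d₁) = 5 log₁₀(164000/65100) = 2.006
m₂ = m₁ + Δm = 20.3 + (2.006) = 22.306

m ≈ 22.31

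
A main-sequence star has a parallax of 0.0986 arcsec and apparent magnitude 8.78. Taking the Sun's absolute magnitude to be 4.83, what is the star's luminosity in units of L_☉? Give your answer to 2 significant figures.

L/L_☉ ≈ 0.027

d = 1/p = 1/0.0986″ = 10.14 pc
M = m − 5 log₁₀ d + 5 = 8.78 − 5·1.0061 + 5 = 8.749
M − M_☉ = 8.749 − 4.83 = 3.919
L/L_☉ = 10^(−0.4 × 3.919) = 0.02705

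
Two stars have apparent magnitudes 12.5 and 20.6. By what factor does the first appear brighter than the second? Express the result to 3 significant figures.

1740

Δm = 12.5 − (20.6) = -8.1
Flux ratio = 10^(−0.4 Δm) = 10^(−0.4 × -8.1) = 10^3.240 = 1738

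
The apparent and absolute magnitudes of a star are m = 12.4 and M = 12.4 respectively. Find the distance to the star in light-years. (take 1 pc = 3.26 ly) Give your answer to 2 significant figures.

d ≈ 33 ly

Distance modulus: m − M = 12.4 − (12.4) = 0.000
m − M = 5 log₁₀ d − 5
log₁₀ d = (m − M)/5 + 1 = 1.0000
d = 10^1.0000 = 10.00 pc
= 32.60 ly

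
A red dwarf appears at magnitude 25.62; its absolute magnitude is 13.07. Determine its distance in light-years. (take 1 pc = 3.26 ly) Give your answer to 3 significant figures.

μ = m − M = 12.550
m − M = 5 log₁₀ d − 5
log₁₀ d = (m − M)/5 + 1 = 3.5100
d = 10^3.5100 = 3236 pc
= 10550 ly

d ≈ 10500 ly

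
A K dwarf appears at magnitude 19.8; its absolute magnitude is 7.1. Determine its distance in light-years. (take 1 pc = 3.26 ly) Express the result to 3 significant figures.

d ≈ 11300 ly

μ = m − M = 12.700
m − M = 5 log₁₀ d − 5
log₁₀ d = (m − M)/5 + 1 = 3.5400
d = 10^3.5400 = 3467 pc
= 11300 ly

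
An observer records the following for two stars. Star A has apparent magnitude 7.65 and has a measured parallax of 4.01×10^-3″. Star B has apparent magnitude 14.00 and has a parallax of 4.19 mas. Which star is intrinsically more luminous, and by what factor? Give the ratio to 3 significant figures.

Star A is more luminous, by a factor of 379.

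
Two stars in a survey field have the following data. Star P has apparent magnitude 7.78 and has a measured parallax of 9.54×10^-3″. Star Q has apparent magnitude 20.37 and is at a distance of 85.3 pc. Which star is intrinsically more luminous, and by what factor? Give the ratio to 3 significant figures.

Star P is more luminous, by a factor of 164000.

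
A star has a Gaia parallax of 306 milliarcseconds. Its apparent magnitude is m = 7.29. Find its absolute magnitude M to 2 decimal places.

M ≈ 9.72

p = 306 mas = 0.306″ → d = 1/p = 3.268 pc
5 log₁₀(d/10 pc) = 5 log₁₀(3.268) − 5 = -2.429
M = m − 5 log₁₀(d/10) = 7.29 + 2.429 = 9.719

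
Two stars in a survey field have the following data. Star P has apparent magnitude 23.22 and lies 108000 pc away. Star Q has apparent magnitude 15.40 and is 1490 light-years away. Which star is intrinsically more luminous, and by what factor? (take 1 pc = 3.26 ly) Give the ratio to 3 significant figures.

Star P: M = m − 5 log₁₀ d + 5 = 23.22 − 5·5.0334 + 5 = 3.053
Star Q: d = 1490 ly / 3.26 = 457.1 pc
Star Q: M = m − 5 log₁₀ d + 5 = 15.40 − 5·2.6600 + 5 = 7.100
ΔM = M_P − M_Q = 3.053 − (7.100) = -4.047; smaller M is more luminous → Star P.
L ratio = 10^(0.4 |ΔM|) = 10^1.619 = 41.58

Star P is more luminous, by a factor of 41.6.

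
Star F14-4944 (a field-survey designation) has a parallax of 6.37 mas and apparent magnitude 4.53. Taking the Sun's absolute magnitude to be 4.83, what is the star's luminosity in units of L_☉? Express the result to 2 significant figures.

L/L_☉ ≈ 320

d = 1/p = 1000/6.37 mas = 157.0 pc
M = m − 5 log₁₀ d + 5 = 4.53 − 5·2.1959 + 5 = -1.449
M − M_☉ = -1.449 − 4.83 = -6.279
L/L_☉ = 10^(−0.4 × -6.279) = 324.9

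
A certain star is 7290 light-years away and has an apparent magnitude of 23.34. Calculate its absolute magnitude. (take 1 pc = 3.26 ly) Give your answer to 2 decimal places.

M ≈ 11.59

d = 7290 ly / 3.26 = 2236 pc
5 log₁₀(d/10 pc) = 5 log₁₀(2236) − 5 = 11.748
M = m − 5 log₁₀(d/10) = 23.34 − 11.748 = 11.592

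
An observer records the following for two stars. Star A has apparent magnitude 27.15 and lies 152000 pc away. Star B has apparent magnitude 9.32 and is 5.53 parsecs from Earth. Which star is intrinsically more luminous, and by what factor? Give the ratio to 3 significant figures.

Star A is more luminous, by a factor of 55.7.

Star A: M = m − 5 log₁₀ d + 5 = 27.15 − 5·5.1818 + 5 = 6.241
Star B: M = m − 5 log₁₀ d + 5 = 9.32 − 5·0.7427 + 5 = 10.606
ΔM = M_A − M_B = 6.241 − (10.606) = -4.366; smaller M is more luminous → Star A.
L ratio = 10^(0.4 |ΔM|) = 10^1.746 = 55.75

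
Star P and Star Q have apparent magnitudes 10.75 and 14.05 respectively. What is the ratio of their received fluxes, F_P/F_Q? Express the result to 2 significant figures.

F_P/F_Q ≈ 21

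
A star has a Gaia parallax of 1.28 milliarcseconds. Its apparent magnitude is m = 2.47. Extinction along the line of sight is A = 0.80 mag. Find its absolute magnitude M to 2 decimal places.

M ≈ -7.79

p = 1.28 mas = 1.28×10^-3″ → d = 1/p = 781.2 pc
5 log₁₀(d/10 pc) = 5 log₁₀(781.2) − 5 = 9.464
M = m − 5 log₁₀(d/10) − A = 2.47 − 9.464 − 0.80 = -7.794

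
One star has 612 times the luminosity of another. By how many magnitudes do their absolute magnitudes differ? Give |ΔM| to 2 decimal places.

Pogson: ΔM = −2.5 log₁₀(ratio) = −2.5 log₁₀(612) = −2.5 × 2.7868 = -6.967

|ΔM| ≈ 6.97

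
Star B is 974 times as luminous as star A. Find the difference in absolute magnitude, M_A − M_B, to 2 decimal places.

M_A − M_B ≈ 7.47

Pogson: ΔM = −2.5 log₁₀(ratio) = −2.5 log₁₀(974) = −2.5 × 2.9886 = -7.471
Star B is brighter so has the smaller magnitude: M_A − M_B is positive.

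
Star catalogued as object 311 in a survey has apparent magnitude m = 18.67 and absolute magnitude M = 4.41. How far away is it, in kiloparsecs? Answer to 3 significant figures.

d ≈ 7.11 kpc

μ = m − M = 14.260
m − M = 5 log₁₀ d − 5
log₁₀ d = (m − M)/5 + 1 = 3.8520
d = 10^3.8520 = 7112 pc
= 7.112 kpc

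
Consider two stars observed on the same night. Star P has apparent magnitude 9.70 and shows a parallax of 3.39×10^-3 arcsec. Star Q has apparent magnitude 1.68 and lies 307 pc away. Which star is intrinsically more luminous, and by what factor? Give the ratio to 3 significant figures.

Star Q is more luminous, by a factor of 1750.

Star P: d = 1/p = 1/3.39×10^-3″ = 295.0 pc
Star P: M = m − 5 log₁₀ d + 5 = 9.70 − 5·2.4698 + 5 = 2.351
Star Q: M = m − 5 log₁₀ d + 5 = 1.68 − 5·2.4871 + 5 = -5.756
ΔM = M_P − M_Q = 2.351 − (-5.756) = 8.107; smaller M is more luminous → Star Q.
L ratio = 10^(0.4 |ΔM|) = 10^3.243 = 1749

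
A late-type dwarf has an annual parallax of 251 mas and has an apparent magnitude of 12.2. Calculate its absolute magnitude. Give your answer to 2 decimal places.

M ≈ 14.20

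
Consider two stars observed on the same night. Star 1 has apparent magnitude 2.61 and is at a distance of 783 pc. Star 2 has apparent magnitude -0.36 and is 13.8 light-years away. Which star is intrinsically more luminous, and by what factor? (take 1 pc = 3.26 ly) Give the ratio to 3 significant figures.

Star 1: M = m − 5 log₁₀ d + 5 = 2.61 − 5·2.8938 + 5 = -6.859
Star 2: d = 13.8 ly / 3.26 = 4.233 pc
Star 2: M = m − 5 log₁₀ d + 5 = -0.36 − 5·0.6267 + 5 = 1.507
ΔM = M_1 − M_2 = -6.859 − (1.507) = -8.366; smaller M is more luminous → Star 1.
L ratio = 10^(0.4 |ΔM|) = 10^3.346 = 2219

Star 1 is more luminous, by a factor of 2220.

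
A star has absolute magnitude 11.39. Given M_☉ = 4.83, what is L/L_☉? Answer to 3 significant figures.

L/L_☉ ≈ 2.38×10^-3

M − M_☉ = 11.39 − 4.83 = 6.560
L/L_☉ = 10^(−0.4 (M − M_☉)) = 10^-2.624 = 2.377×10^-3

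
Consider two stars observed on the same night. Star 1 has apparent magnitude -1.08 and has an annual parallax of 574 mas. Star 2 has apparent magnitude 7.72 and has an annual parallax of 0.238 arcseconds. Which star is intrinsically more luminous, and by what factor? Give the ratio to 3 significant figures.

Star 1 is more luminous, by a factor of 569.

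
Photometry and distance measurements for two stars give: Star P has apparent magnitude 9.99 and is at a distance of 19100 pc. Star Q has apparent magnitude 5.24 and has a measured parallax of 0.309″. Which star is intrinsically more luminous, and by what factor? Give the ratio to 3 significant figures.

Star P is more luminous, by a factor of 439000.

Star P: M = m − 5 log₁₀ d + 5 = 9.99 − 5·4.2810 + 5 = -6.415
Star Q: d = 1/p = 1/0.309″ = 3.236 pc
Star Q: M = m − 5 log₁₀ d + 5 = 5.24 − 5·0.5100 + 5 = 7.690
ΔM = M_P − M_Q = -6.415 − (7.690) = -14.105; smaller M is more luminous → Star P.
L ratio = 10^(0.4 |ΔM|) = 10^5.642 = 438500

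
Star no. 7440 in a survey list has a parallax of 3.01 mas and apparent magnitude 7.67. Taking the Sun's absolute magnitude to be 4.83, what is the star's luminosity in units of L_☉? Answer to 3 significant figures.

d = 1/p = 1000/3.01 mas = 332.2 pc
M = m − 5 log₁₀ d + 5 = 7.67 − 5·2.5214 + 5 = 0.063
M − M_☉ = 0.063 − 4.83 = -4.767
L/L_☉ = 10^(−0.4 × -4.767) = 80.70

L/L_☉ ≈ 80.7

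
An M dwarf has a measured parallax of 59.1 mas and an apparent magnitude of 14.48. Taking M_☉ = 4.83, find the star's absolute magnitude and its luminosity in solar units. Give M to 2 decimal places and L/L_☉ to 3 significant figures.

M ≈ 13.34; L/L_☉ ≈ 3.95×10^-4

d = 1/p = 1000/59.1 mas = 16.92 pc
M = m − 5 log₁₀ d + 5 = 14.48 − 5·1.2284 + 5 = 13.338
M − M_☉ = 13.338 − 4.83 = 8.508
L/L_☉ = 10^(−0.4 × 8.508) = 3.952×10^-4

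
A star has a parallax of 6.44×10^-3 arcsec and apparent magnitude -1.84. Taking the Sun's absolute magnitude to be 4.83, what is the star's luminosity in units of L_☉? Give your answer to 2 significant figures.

L/L_☉ ≈ 110000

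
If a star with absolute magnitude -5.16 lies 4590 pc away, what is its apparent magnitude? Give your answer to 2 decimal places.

m = M + 5 log₁₀ d − 5 = -5.16 + 5·3.6618 − 5 = 8.149

m ≈ 8.15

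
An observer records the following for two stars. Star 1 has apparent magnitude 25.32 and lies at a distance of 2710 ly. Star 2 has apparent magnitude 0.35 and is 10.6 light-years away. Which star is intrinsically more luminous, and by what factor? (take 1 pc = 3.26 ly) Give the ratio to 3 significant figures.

Star 1: d = 2710 ly / 3.26 = 831.3 pc
Star 1: M = m − 5 log₁₀ d + 5 = 25.32 − 5·2.9198 + 5 = 15.721
Star 2: d = 10.6 ly / 3.26 = 3.252 pc
Star 2: M = m − 5 log₁₀ d + 5 = 0.35 − 5·0.5121 + 5 = 2.790
ΔM = M_1 − M_2 = 15.721 − (2.790) = 12.932; smaller M is more luminous → Star 2.
L ratio = 10^(0.4 |ΔM|) = 10^5.173 = 148800

Star 2 is more luminous, by a factor of 149000.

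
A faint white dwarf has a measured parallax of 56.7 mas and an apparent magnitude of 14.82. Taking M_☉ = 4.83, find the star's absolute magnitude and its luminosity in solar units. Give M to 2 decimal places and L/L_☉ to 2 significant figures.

M ≈ 13.59; L/L_☉ ≈ 3.1×10^-4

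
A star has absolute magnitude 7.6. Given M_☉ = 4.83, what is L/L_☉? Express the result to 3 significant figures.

L/L_☉ ≈ 0.0780

M − M_☉ = 7.6 − 4.83 = 2.770
L/L_☉ = 10^(−0.4 (M − M_☉)) = 10^-1.108 = 0.07798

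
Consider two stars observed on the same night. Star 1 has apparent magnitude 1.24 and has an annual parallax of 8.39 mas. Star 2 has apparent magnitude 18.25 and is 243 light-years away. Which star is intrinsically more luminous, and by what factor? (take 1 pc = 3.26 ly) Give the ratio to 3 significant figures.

Star 1 is more luminous, by a factor of 1.63×10^7.

Star 1: p = 8.39 mas = 8.39×10^-3″ → d = 1/p = 119.2 pc
Star 1: M = m − 5 log₁₀ d + 5 = 1.24 − 5·2.0762 + 5 = -4.141
Star 2: d = 243 ly / 3.26 = 74.54 pc
Star 2: M = m − 5 log₁₀ d + 5 = 18.25 − 5·1.8724 + 5 = 13.888
ΔM = M_1 − M_2 = -4.141 − (13.888) = -18.029; smaller M is more luminous → Star 1.
L ratio = 10^(0.4 |ΔM|) = 10^7.212 = 1.628×10^7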